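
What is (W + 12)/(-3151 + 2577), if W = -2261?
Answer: 2249/574 ≈ 3.9181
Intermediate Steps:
(W + 12)/(-3151 + 2577) = (-2261 + 12)/(-3151 + 2577) = -2249/(-574) = -2249*(-1/574) = 2249/574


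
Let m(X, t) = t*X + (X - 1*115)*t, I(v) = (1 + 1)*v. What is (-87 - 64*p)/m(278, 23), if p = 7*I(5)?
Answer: -4567/10143 ≈ -0.45026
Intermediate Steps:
I(v) = 2*v
p = 70 (p = 7*(2*5) = 7*10 = 70)
m(X, t) = X*t + t*(-115 + X) (m(X, t) = X*t + (X - 115)*t = X*t + (-115 + X)*t = X*t + t*(-115 + X))
(-87 - 64*p)/m(278, 23) = (-87 - 64*70)/((23*(-115 + 2*278))) = (-87 - 4480)/((23*(-115 + 556))) = -4567/(23*441) = -4567/10143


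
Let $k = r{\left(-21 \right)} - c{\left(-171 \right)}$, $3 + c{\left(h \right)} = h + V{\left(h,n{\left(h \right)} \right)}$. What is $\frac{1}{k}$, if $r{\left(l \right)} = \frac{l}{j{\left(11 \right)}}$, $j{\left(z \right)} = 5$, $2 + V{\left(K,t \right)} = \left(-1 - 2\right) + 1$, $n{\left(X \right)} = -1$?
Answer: $\frac{5}{869} \approx 0.0057537$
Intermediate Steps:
$V{\left(K,t \right)} = -4$ ($V{\left(K,t \right)} = -2 + \left(\left(-1 - 2\right) + 1\right) = -2 + \left(-3 + 1\right) = -2 - 2 = -4$)
$r{\left(l \right)} = \frac{l}{5}$
$c{\left(h \right)} = -7 + h$ ($c{\left(h \right)} = -3 + \left(h - 4\right) = -3 + \left(-4 + h\right) = -7 + h$)
$k = \frac{869}{5}$ ($k = \frac{1}{5} \left(-21\right) - \left(-7 - 171\right) = - \frac{21}{5} - -178 = - \frac{21}{5} + 178 = \frac{869}{5} \approx 173.8$)
$\frac{1}{k} = \frac{1}{\frac{869}{5}} = \frac{5}{869}$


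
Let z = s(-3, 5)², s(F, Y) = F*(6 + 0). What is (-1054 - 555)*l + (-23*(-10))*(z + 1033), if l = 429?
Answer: -378151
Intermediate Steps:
s(F, Y) = 6*F (s(F, Y) = F*6 = 6*F)
z = 324 (z = (6*(-3))² = (-18)² = 324)
(-1054 - 555)*l + (-23*(-10))*(z + 1033) = (-1054 - 555)*429 + (-23*(-10))*(324 + 1033) = -1609*429 + 230*1357 = -690261 + 312110 = -378151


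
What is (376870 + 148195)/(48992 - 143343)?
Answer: -525065/94351 ≈ -5.5650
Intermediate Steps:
(376870 + 148195)/(48992 - 143343) = 525065/(-94351) = 525065*(-1/94351) = -525065/94351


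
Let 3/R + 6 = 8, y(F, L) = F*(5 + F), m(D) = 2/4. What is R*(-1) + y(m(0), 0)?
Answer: 5/4 ≈ 1.2500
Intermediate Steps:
m(D) = ½ (m(D) = 2*(¼) = ½)
R = 3/2 (R = 3/(-6 + 8) = 3/2 ≈ 1.5000)
R*(-1) + y(m(0), 0) = (3/2)*(-1) + (5 + ½)/2 = -3/2 + (½)*(11/2) = -3/2 + 11/4 = 5/4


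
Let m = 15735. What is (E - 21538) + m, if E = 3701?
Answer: -2102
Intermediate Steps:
(E - 21538) + m = (3701 - 21538) + 15735 = -17837 + 15735 = -2102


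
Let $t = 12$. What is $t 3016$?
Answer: $36192$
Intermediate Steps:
$t 3016 = 12 \cdot 3016 = 36192$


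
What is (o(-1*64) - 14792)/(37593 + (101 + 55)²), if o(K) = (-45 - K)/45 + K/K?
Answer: -665576/2786805 ≈ -0.23883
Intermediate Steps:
o(K) = -K/45 (o(K) = (-45 - K)*(1/45) + 1 = (-1 - K/45) + 1 = -K/45)
(o(-1*64) - 14792)/(37593 + (101 + 55)²) = (-(-1)*64/45 - 14792)/(37593 + (101 + 55)²) = (-1/45*(-64) - 14792)/(37593 + 156²) = (64/45 - 14792)/(37593 + 24336) = -665576/45/61929 = -665576/45*1/61929 = -665576/2786805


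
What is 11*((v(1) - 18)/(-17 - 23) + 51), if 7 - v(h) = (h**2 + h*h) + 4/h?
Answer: 22627/40 ≈ 565.67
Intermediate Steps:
v(h) = 7 - 4/h - 2*h**2 (v(h) = 7 - ((h**2 + h*h) + 4/h) = 7 - ((h**2 + h**2) + 4/h) = 7 - (2*h**2 + 4/h) = 7 + (-4/h - 2*h**2) = 7 - 4/h - 2*h**2)
11*((v(1) - 18)/(-17 - 23) + 51) = 11*(((7 - 4/1 - 2*1**2) - 18)/(-17 - 23) + 51) = 11*(((7 - 4*1 - 2*1) - 18)/(-40) + 51) = 11*(((7 - 4 - 2) - 18)*(-1/40) + 51) = 11*((1 - 18)*(-1/40) + 51) = 11*(-17*(-1/40) + 51) = 11*(17/40 + 51) = 11*(2057/40) = 22627/40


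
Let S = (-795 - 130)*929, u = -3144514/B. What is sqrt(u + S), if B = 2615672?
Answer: I*sqrt(367455403779477763)/653918 ≈ 927.0*I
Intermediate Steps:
u = -1572257/1307836 (u = -3144514/2615672 = -3144514*1/2615672 = -1572257/1307836 ≈ -1.2022)
S = -859325 (S = -925*929 = -859325)
sqrt(u + S) = sqrt(-1572257/1307836 - 859325) = sqrt(-1123857742957/1307836) = I*sqrt(367455403779477763)/653918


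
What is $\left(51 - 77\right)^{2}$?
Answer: $676$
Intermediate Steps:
$\left(51 - 77\right)^{2} = \left(-26\right)^{2} = 676$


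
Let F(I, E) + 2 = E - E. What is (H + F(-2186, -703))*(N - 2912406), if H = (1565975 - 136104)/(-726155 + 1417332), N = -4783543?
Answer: -365688408633/691177 ≈ -5.2908e+5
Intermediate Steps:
F(I, E) = -2 (F(I, E) = -2 + (E - E) = -2 + 0 = -2)
H = 1429871/691177 ≈ 2.0687
(H + F(-2186, -703))*(N - 2912406) = (1429871/691177 - 2)*(-4783543 - 2912406) = (47517/691177)*(-7695949) = -365688408633/691177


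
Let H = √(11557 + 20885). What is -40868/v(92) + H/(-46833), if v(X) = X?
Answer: -10217/23 - √32442/46833 ≈ -444.22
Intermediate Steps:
H = √32442 ≈ 180.12
-40868/v(92) + H/(-46833) = -40868/92 + √32442/(-46833) = -40868*1/92 + √32442*(-1/46833) = -10217/23 - √32442/46833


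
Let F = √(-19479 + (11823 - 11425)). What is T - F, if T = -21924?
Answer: -21924 - I*√19081 ≈ -21924.0 - 138.13*I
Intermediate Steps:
F = I*√19081 (F = √(-19479 + 398) = √(-19081) = I*√19081 ≈ 138.13*I)
T - F = -21924 - I*√19081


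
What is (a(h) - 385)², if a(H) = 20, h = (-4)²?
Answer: 133225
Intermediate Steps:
h = 16
(a(h) - 385)² = (20 - 385)² = (-365)² = 133225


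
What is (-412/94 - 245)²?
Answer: 137381841/2209 ≈ 62192.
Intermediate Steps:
(-412/94 - 245)² = (-412*1/94 - 245)² = (-206/47 - 245)² = (-11721/47)² = 137381841/2209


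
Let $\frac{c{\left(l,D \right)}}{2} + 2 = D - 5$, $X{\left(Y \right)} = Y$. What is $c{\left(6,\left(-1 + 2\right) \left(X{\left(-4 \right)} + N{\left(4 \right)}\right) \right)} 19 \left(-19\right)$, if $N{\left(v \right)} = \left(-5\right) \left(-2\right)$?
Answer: $722$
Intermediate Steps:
$N{\left(v \right)} = 10$
$c{\left(l,D \right)} = -14 + 2 D$ ($c{\left(l,D \right)} = -4 + 2 \left(D - 5\right) = -4 + 2 \left(-5 + D\right) = -4 + \left(-10 + 2 D\right) = -14 + 2 D$)
$c{\left(6,\left(-1 + 2\right) \left(X{\left(-4 \right)} + N{\left(4 \right)}\right) \right)} 19 \left(-19\right) = \left(-14 + 2 \left(-1 + 2\right) \left(-4 + 10\right)\right) 19 \left(-19\right) = \left(-14 + 2 \cdot 1 \cdot 6\right) 19 \left(-19\right) = \left(-14 + 2 \cdot 6\right) 19 \left(-19\right) = \left(-14 + 12\right) 19 \left(-19\right) = \left(-2\right) 19 \left(-19\right) = \left(-38\right) \left(-19\right) = 722$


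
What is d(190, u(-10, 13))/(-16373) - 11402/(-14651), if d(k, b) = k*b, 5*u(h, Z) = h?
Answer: 27464618/34268689 ≈ 0.80145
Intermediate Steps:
u(h, Z) = h/5
d(k, b) = b*k
d(190, u(-10, 13))/(-16373) - 11402/(-14651) = (((1/5)*(-10))*190)/(-16373) - 11402/(-14651) = -2*190*(-1/16373) - 11402*(-1/14651) = -380*(-1/16373) + 11402/14651 = 380/16373 + 11402/14651 = 27464618/34268689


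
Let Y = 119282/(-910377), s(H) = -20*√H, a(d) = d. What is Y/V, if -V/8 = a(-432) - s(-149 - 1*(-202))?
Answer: -178923/4183283468 - 298205*√53/150598204848 ≈ -5.7187e-5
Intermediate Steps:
Y = -119282/910377 (Y = 119282*(-1/910377) = -119282/910377 ≈ -0.13102)
V = 3456 - 160*√53 (V = -8*(-432 - (-20)*√(-149 - 1*(-202))) = -8*(-432 - (-20)*√(-149 + 202)) = -8*(-432 - (-20)*√53) = -8*(-432 + 20*√53) = 3456 - 160*√53 ≈ 2291.2)
Y/V = -119282/(910377*(3456 - 160*√53))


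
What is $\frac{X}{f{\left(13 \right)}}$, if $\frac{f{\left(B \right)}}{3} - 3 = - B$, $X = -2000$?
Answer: $\frac{200}{3} \approx 66.667$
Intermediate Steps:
$f{\left(B \right)} = 9 - 3 B$ ($f{\left(B \right)} = 9 + 3 \left(- B\right) = 9 - 3 B$)
$\frac{X}{f{\left(13 \right)}} = - \frac{2000}{9 - 39} = - \frac{2000}{-30} = \left(-2000\right) \left(- \frac{1}{30}\right) = \frac{200}{3}$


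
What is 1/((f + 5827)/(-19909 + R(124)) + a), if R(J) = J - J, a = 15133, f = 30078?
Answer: 463/7005744 ≈ 6.6089e-5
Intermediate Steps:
R(J) = 0
1/((f + 5827)/(-19909 + R(124)) + a) = 1/((30078 + 5827)/(-19909 + 0) + 15133) = 1/(35905/(-19909) + 15133) = 1/(35905*(-1/19909) + 15133) = 1/(-835/463 + 15133) = 1/(7005744/463) = 463/7005744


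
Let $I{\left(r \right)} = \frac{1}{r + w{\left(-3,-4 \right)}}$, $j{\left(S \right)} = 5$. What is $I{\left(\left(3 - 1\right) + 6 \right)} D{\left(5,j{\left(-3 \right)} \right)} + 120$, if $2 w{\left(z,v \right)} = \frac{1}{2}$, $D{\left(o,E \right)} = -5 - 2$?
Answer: $\frac{3932}{33} \approx 119.15$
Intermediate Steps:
$D{\left(o,E \right)} = -7$ ($D{\left(o,E \right)} = -5 - 2 = -7$)
$w{\left(z,v \right)} = \frac{1}{4}$ ($w{\left(z,v \right)} = \frac{1}{2 \cdot 2} = \frac{1}{2} \cdot \frac{1}{2} = \frac{1}{4}$)
$I{\left(r \right)} = \frac{1}{\frac{1}{4} + r}$ ($I{\left(r \right)} = \frac{1}{r + \frac{1}{4}} = \frac{1}{\frac{1}{4} + r}$)
$I{\left(\left(3 - 1\right) + 6 \right)} D{\left(5,j{\left(-3 \right)} \right)} + 120 = \frac{4}{1 + 4 \left(\left(3 - 1\right) + 6\right)} \left(-7\right) + 120 = \frac{4}{1 + 4 \left(2 + 6\right)} \left(-7\right) + 120 = \frac{4}{1 + 4 \cdot 8} \left(-7\right) + 120 = \frac{4}{1 + 32} \left(-7\right) + 120 = \frac{4}{33} \left(-7\right) + 120 = - \frac{28}{33} + 120 = \frac{3932}{33}$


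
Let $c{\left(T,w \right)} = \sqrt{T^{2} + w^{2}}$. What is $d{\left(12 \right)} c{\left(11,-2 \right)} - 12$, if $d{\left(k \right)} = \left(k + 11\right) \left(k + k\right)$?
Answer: $-12 + 2760 \sqrt{5} \approx 6159.5$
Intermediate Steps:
$d{\left(k \right)} = 2 k \left(11 + k\right)$ ($d{\left(k \right)} = \left(11 + k\right) 2 k = 2 k \left(11 + k\right)$)
$d{\left(12 \right)} c{\left(11,-2 \right)} - 12 = 2 \cdot 12 \left(11 + 12\right) \sqrt{11^{2} + \left(-2\right)^{2}} - 12 = 2 \cdot 12 \cdot 23 \sqrt{121 + 4} - 12 = 552 \sqrt{125} - 12 = 552 \cdot 5 \sqrt{5} - 12 = 2760 \sqrt{5} - 12 = -12 + 2760 \sqrt{5}$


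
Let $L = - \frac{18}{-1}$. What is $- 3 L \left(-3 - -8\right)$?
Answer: $-270$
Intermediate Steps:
$L = 18$ ($L = \left(-18\right) \left(-1\right) = 18$)
$- 3 L \left(-3 - -8\right) = \left(-3\right) 18 \left(-3 - -8\right) = - 54 \left(-3 + 8\right) = \left(-54\right) 5 = -270$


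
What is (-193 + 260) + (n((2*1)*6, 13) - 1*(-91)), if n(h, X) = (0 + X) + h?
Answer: 183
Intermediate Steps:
n(h, X) = X + h
(-193 + 260) + (n((2*1)*6, 13) - 1*(-91)) = (-193 + 260) + ((13 + (2*1)*6) - 1*(-91)) = 67 + ((13 + 2*6) + 91) = 67 + ((13 + 12) + 91) = 67 + (25 + 91) = 67 + 116 = 183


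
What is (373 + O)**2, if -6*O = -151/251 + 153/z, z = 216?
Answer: 181739221382761/1306388736 ≈ 1.3912e+5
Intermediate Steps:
O = -643/36144 (O = -(-151/251 + 153/216)/6 = -(-151*1/251 + 153*(1/216))/6 = -(-151/251 + 17/24)/6 = -1/6*643/6024 = -643/36144 ≈ -0.017790)
(373 + O)**2 = (373 - 643/36144)**2 = (13481069/36144)**2 = 181739221382761/1306388736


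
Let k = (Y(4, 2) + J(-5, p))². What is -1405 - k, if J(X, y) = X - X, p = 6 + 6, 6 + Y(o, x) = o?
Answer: -1409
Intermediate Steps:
Y(o, x) = -6 + o
p = 12
J(X, y) = 0
k = 4 (k = ((-6 + 4) + 0)² = (-2 + 0)² = (-2)² = 4)
-1405 - k = -1405 - 1*4 = -1405 - 4 = -1409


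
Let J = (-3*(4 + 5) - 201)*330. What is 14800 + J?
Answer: -60440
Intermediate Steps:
J = -75240 (J = (-3*9 - 201)*330 = (-27 - 201)*330 = -228*330 = -75240)
14800 + J = 14800 - 75240 = -60440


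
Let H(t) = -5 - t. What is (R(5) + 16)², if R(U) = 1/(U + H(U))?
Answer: 6241/25 ≈ 249.64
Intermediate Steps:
R(U) = -⅕ (R(U) = 1/(U + (-5 - U)) = 1/(-5) = -⅕)
(R(5) + 16)² = (-⅕ + 16)² = (79/5)² = 6241/25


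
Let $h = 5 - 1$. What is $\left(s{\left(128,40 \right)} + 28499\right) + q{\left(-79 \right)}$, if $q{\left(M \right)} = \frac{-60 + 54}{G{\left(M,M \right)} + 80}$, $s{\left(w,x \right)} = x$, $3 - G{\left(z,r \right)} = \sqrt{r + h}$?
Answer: $\frac{99372549}{3482} - \frac{15 i \sqrt{3}}{3482} \approx 28539.0 - 0.0074615 i$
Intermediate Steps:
$h = 4$
$G{\left(z,r \right)} = 3 - \sqrt{4 + r}$ ($G{\left(z,r \right)} = 3 - \sqrt{r + 4} = 3 - \sqrt{4 + r}$)
$q{\left(M \right)} = - \frac{6}{83 - \sqrt{4 + M}}$ ($q{\left(M \right)} = \frac{-60 + 54}{\left(3 - \sqrt{4 + M}\right) + 80} = - \frac{6}{83 - \sqrt{4 + M}}$)
$\left(s{\left(128,40 \right)} + 28499\right) + q{\left(-79 \right)} = \left(40 + 28499\right) + \frac{6}{-83 + \sqrt{4 - 79}} = 28539 + \frac{6}{-83 + \sqrt{-75}} = 28539 + \frac{6}{-83 + 5 i \sqrt{3}}$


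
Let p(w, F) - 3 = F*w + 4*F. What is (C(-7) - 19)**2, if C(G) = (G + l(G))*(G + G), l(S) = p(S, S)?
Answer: 66049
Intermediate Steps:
p(w, F) = 3 + 4*F + F*w (p(w, F) = 3 + (F*w + 4*F) = 3 + (4*F + F*w) = 3 + 4*F + F*w)
l(S) = 3 + S**2 + 4*S (l(S) = 3 + 4*S + S*S = 3 + 4*S + S**2 = 3 + S**2 + 4*S)
C(G) = 2*G*(3 + G**2 + 5*G) (C(G) = (G + (3 + G**2 + 4*G))*(G + G) = (3 + G**2 + 5*G)*(2*G) = 2*G*(3 + G**2 + 5*G))
(C(-7) - 19)**2 = (2*(-7)*(3 + (-7)**2 + 5*(-7)) - 19)**2 = (2*(-7)*(3 + 49 - 35) - 19)**2 = (2*(-7)*17 - 19)**2 = (-238 - 19)**2 = (-257)**2 = 66049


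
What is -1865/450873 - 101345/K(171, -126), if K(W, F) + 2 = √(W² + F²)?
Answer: -91471584115/20340233649 - 912105*√557/45113 ≈ -481.66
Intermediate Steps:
K(W, F) = -2 + √(F² + W²) (K(W, F) = -2 + √(W² + F²) = -2 + √(F² + W²))
-1865/450873 - 101345/K(171, -126) = -1865/450873 - 101345/(-2 + √((-126)² + 171²)) = -1865*1/450873 - 101345/(-2 + √(15876 + 29241)) = -1865/450873 - 101345/(-2 + √45117) = -1865/450873 - 101345/(-2 + 9*√557)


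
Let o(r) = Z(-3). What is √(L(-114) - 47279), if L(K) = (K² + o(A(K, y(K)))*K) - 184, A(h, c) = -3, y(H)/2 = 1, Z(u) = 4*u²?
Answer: I*√38571 ≈ 196.4*I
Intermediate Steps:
y(H) = 2 (y(H) = 2*1 = 2)
o(r) = 36 (o(r) = 4*(-3)² = 4*9 = 36)
L(K) = -184 + K² + 36*K (L(K) = (K² + 36*K) - 184 = -184 + K² + 36*K)
√(L(-114) - 47279) = √((-184 + (-114)² + 36*(-114)) - 47279) = √((-184 + 12996 - 4104) - 47279) = √(8708 - 47279) = √(-38571) = I*√38571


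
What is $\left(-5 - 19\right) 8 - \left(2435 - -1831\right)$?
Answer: $-4458$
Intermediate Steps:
$\left(-5 - 19\right) 8 - \left(2435 - -1831\right) = \left(-24\right) 8 - \left(2435 + 1831\right) = -192 - 4266 = -4458$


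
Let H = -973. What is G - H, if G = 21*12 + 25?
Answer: 1250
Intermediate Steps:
G = 277 (G = 252 + 25 = 277)
G - H = 277 - 1*(-973) = 277 + 973 = 1250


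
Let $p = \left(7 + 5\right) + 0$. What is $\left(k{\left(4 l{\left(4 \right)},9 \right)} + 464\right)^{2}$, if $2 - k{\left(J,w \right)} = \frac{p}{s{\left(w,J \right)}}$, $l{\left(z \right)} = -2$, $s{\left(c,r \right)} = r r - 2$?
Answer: $\frac{208513600}{961} \approx 2.1698 \cdot 10^{5}$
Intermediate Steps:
$s{\left(c,r \right)} = -2 + r^{2}$ ($s{\left(c,r \right)} = r^{2} - 2 = -2 + r^{2}$)
$p = 12$ ($p = 12 + 0 = 12$)
$k{\left(J,w \right)} = 2 - \frac{12}{-2 + J^{2}}$
$\left(k{\left(4 l{\left(4 \right)},9 \right)} + 464\right)^{2} = \left(\frac{2 \left(-8 + \left(4 \left(-2\right)\right)^{2}\right)}{-2 + \left(4 \left(-2\right)\right)^{2}} + 464\right)^{2} = \left(\frac{2 \left(-8 + \left(-8\right)^{2}\right)}{-2 + \left(-8\right)^{2}} + 464\right)^{2} = \left(\frac{2 \left(-8 + 64\right)}{-2 + 64} + 464\right)^{2} = \left(2 \cdot \frac{1}{62} \cdot 56 + 464\right)^{2} = \left(\frac{56}{31} + 464\right)^{2} = \left(\frac{14440}{31}\right)^{2} = \frac{208513600}{961}$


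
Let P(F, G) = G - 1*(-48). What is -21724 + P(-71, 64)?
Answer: -21612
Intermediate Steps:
P(F, G) = 48 + G (P(F, G) = G + 48 = 48 + G)
-21724 + P(-71, 64) = -21724 + (48 + 64) = -21724 + 112 = -21612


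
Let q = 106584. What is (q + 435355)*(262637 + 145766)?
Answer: 221329513417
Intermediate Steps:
(q + 435355)*(262637 + 145766) = (106584 + 435355)*(262637 + 145766) = 541939*408403 = 221329513417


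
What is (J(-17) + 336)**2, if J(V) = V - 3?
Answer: 99856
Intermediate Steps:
J(V) = -3 + V
(J(-17) + 336)**2 = ((-3 - 17) + 336)**2 = (-20 + 336)**2 = 316**2 = 99856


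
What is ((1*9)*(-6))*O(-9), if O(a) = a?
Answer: 486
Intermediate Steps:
((1*9)*(-6))*O(-9) = ((1*9)*(-6))*(-9) = (9*(-6))*(-9) = -54*(-9) = 486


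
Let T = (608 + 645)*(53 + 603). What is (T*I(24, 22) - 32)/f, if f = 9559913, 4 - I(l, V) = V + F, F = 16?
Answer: -27946944/9559913 ≈ -2.9233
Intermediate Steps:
I(l, V) = -12 - V (I(l, V) = 4 - (V + 16) = 4 - (16 + V) = 4 + (-16 - V) = -12 - V)
T = 821968 (T = 1253*656 = 821968)
(T*I(24, 22) - 32)/f = (821968*(-12 - 1*22) - 32)/9559913 = (821968*(-12 - 22) - 32)*(1/9559913) = (821968*(-34) - 32)*(1/9559913) = (-27946912 - 32)*(1/9559913) = -27946944*1/9559913 = -27946944/9559913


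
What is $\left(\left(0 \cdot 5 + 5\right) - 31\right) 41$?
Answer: $-1066$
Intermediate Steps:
$\left(\left(0 \cdot 5 + 5\right) - 31\right) 41 = \left(\left(0 + 5\right) - 31\right) 41 = \left(5 - 31\right) 41 = \left(-26\right) 41 = -1066$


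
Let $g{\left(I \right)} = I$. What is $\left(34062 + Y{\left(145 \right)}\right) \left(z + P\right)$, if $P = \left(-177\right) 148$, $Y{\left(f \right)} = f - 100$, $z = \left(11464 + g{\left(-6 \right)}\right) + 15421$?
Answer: $23295081$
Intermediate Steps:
$z = 26879$ ($z = \left(11464 - 6\right) + 15421 = 11458 + 15421 = 26879$)
$Y{\left(f \right)} = -100 + f$
$P = -26196$
$\left(34062 + Y{\left(145 \right)}\right) \left(z + P\right) = \left(34062 + \left(-100 + 145\right)\right) \left(26879 - 26196\right) = \left(34062 + 45\right) 683 = 34107 \cdot 683 = 23295081$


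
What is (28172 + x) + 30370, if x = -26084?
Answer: 32458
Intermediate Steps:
(28172 + x) + 30370 = (28172 - 26084) + 30370 = 2088 + 30370 = 32458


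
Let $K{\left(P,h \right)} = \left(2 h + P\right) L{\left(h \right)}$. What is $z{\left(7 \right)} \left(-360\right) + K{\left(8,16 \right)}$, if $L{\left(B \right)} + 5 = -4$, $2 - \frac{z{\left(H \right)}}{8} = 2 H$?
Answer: $34200$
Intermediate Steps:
$z{\left(H \right)} = 16 - 16 H$ ($z{\left(H \right)} = 16 - 8 \cdot 2 H = 16 - 16 H$)
$L{\left(B \right)} = -9$ ($L{\left(B \right)} = -5 - 4 = -9$)
$K{\left(P,h \right)} = - 18 h - 9 P$ ($K{\left(P,h \right)} = \left(2 h + P\right) \left(-9\right) = \left(P + 2 h\right) \left(-9\right) = - 18 h - 9 P$)
$z{\left(7 \right)} \left(-360\right) + K{\left(8,16 \right)} = \left(16 - 112\right) \left(-360\right) - 360 = \left(-96\right) \left(-360\right) - 360 = 34560 - 360 = 34200$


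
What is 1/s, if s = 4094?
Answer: 1/4094 ≈ 0.00024426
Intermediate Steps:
1/s = 1/4094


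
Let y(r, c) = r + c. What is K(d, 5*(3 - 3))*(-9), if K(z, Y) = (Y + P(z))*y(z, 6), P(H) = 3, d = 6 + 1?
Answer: -351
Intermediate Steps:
d = 7
y(r, c) = c + r
K(z, Y) = (3 + Y)*(6 + z) (K(z, Y) = (Y + 3)*(6 + z) = (3 + Y)*(6 + z))
K(d, 5*(3 - 3))*(-9) = ((3 + 5*(3 - 3))*(6 + 7))*(-9) = ((3 + 5*0)*13)*(-9) = ((3 + 0)*13)*(-9) = (3*13)*(-9) = 39*(-9) = -351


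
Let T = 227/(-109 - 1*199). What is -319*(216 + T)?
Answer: -1922729/28 ≈ -68669.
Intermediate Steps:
T = -227/308 (T = 227/(-109 - 199) = 227/(-308) = 227*(-1/308) = -227/308 ≈ -0.73701)
-319*(216 + T) = -319*(216 - 227/308) = -319*66301/308 = -1922729/28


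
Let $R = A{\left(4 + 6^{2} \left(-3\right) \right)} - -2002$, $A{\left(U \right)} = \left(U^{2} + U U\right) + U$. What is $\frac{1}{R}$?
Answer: $\frac{1}{23530} \approx 4.2499 \cdot 10^{-5}$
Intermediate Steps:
$A{\left(U \right)} = U + 2 U^{2}$ ($A{\left(U \right)} = \left(U^{2} + U^{2}\right) + U = 2 U^{2} + U = U + 2 U^{2}$)
$R = 23530$ ($R = \left(4 + 6^{2} \left(-3\right)\right) \left(1 + 2 \left(4 + 6^{2} \left(-3\right)\right)\right) - -2002 = \left(4 + 36 \left(-3\right)\right) \left(1 + 2 \left(4 + 36 \left(-3\right)\right)\right) + 2002 = \left(4 - 108\right) \left(1 + 2 \left(4 - 108\right)\right) + 2002 = - 104 \left(1 + 2 \left(-104\right)\right) + 2002 = - 104 \left(1 - 208\right) + 2002 = \left(-104\right) \left(-207\right) + 2002 = 21528 + 2002 = 23530$)
$\frac{1}{R} = \frac{1}{23530}$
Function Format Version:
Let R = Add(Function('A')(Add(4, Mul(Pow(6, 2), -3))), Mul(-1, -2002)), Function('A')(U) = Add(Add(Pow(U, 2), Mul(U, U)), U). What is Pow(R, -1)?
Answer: Rational(1, 23530) ≈ 4.2499e-5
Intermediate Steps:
Function('A')(U) = Add(U, Mul(2, Pow(U, 2))) (Function('A')(U) = Add(Add(Pow(U, 2), Pow(U, 2)), U) = Add(Mul(2, Pow(U, 2)), U) = Add(U, Mul(2, Pow(U, 2))))
R = 23530 (R = Add(Mul(Add(4, Mul(Pow(6, 2), -3)), Add(1, Mul(2, Add(4, Mul(Pow(6, 2), -3))))), Mul(-1, -2002)) = Add(Mul(Add(4, Mul(36, -3)), Add(1, Mul(2, Add(4, Mul(36, -3))))), 2002) = Add(Mul(Add(4, -108), Add(1, Mul(2, Add(4, -108)))), 2002) = Add(Mul(-104, Add(1, Mul(2, -104))), 2002) = Add(Mul(-104, Add(1, -208)), 2002) = Add(Mul(-104, -207), 2002) = Add(21528, 2002) = 23530)
Pow(R, -1) = Pow(23530, -1) = Rational(1, 23530)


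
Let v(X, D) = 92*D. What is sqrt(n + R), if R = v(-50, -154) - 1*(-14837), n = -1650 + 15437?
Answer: 2*sqrt(3614) ≈ 120.23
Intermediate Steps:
n = 13787
R = 669 (R = 92*(-154) - 1*(-14837) = -14168 + 14837 = 669)
sqrt(n + R) = sqrt(13787 + 669) = sqrt(14456) = 2*sqrt(3614)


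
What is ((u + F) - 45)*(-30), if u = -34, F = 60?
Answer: 570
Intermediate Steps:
((u + F) - 45)*(-30) = ((-34 + 60) - 45)*(-30) = (26 - 45)*(-30) = -19*(-30) = 570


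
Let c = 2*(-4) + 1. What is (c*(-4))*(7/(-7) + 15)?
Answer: 392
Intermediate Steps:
c = -7 (c = -8 + 1 = -7)
(c*(-4))*(7/(-7) + 15) = (-7*(-4))*(7/(-7) + 15) = 28*(7*(-1/7) + 15) = 28*(-1 + 15) = 28*14 = 392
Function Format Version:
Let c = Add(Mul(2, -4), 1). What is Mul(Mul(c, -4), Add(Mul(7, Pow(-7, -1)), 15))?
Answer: 392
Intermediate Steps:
c = -7 (c = Add(-8, 1) = -7)
Mul(Mul(c, -4), Add(Mul(7, Pow(-7, -1)), 15)) = Mul(Mul(-7, -4), Add(Mul(7, Pow(-7, -1)), 15)) = Mul(28, Add(Mul(7, Rational(-1, 7)), 15)) = Mul(28, Add(-1, 15)) = Mul(28, 14) = 392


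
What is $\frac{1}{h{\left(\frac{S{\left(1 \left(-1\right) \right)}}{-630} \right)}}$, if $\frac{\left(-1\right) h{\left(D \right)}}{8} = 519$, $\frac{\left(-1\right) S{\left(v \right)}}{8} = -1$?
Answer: $- \frac{1}{4152} \approx -0.00024085$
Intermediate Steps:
$S{\left(v \right)} = 8$ ($S{\left(v \right)} = \left(-8\right) \left(-1\right) = 8$)
$h{\left(D \right)} = -4152$ ($h{\left(D \right)} = \left(-8\right) 519 = -4152$)
$\frac{1}{h{\left(\frac{S{\left(1 \left(-1\right) \right)}}{-630} \right)}} = \frac{1}{-4152} = - \frac{1}{4152}$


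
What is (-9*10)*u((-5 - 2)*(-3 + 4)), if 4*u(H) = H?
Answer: 315/2 ≈ 157.50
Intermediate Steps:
u(H) = H/4
(-9*10)*u((-5 - 2)*(-3 + 4)) = (-9*10)*(((-5 - 2)*(-3 + 4))/4) = -45*(-7*1)/2 = -45*(-7)/2 = -90*(-7/4) = 315/2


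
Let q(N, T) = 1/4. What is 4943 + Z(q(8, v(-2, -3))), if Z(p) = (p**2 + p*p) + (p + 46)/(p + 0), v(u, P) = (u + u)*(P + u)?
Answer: 41025/8 ≈ 5128.1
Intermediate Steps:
v(u, P) = 2*u*(P + u) (v(u, P) = (2*u)*(P + u) = 2*u*(P + u))
q(N, T) = 1/4
Z(p) = 2*p**2 + (46 + p)/p (Z(p) = (p**2 + p**2) + (46 + p)/p = 2*p**2 + (46 + p)/p)
4943 + Z(q(8, v(-2, -3))) = 4943 + (46 + 1/4 + 2*(1/4)**3)/(1/4) = 4943 + 4*(46 + 1/4 + 2*(1/64)) = 4943 + 4*(46 + 1/4 + 1/32) = 4943 + 4*(1481/32) = 4943 + 1481/8 = 41025/8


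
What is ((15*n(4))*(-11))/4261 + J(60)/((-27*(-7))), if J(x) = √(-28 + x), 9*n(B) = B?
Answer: -220/12783 + 4*√2/189 ≈ 0.012720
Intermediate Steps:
n(B) = B/9
((15*n(4))*(-11))/4261 + J(60)/((-27*(-7))) = ((15*((⅑)*4))*(-11))/4261 + √(-28 + 60)/((-27*(-7))) = ((15*(4/9))*(-11))*(1/4261) + √32/189 = ((20/3)*(-11))*(1/4261) + (4*√2)*(1/189) = -220/3*1/4261 + 4*√2/189 = -220/12783 + 4*√2/189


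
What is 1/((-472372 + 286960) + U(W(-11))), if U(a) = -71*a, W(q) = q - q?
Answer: -1/185412 ≈ -5.3934e-6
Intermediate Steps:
W(q) = 0
1/((-472372 + 286960) + U(W(-11))) = 1/((-472372 + 286960) - 71*0) = 1/(-185412 + 0) = 1/(-185412) = -1/185412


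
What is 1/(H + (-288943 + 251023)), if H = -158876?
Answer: -1/196796 ≈ -5.0814e-6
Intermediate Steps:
1/(H + (-288943 + 251023)) = 1/(-158876 + (-288943 + 251023)) = 1/(-158876 - 37920) = 1/(-196796) = -1/196796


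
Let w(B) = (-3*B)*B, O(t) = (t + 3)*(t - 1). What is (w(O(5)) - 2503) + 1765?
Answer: -3810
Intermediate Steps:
O(t) = (-1 + t)*(3 + t) (O(t) = (3 + t)*(-1 + t) = (-1 + t)*(3 + t))
w(B) = -3*B²
(w(O(5)) - 2503) + 1765 = (-3*(-3 + 5² + 2*5)² - 2503) + 1765 = (-3*(-3 + 25 + 10)² - 2503) + 1765 = (-3*32² - 2503) + 1765 = (-3*1024 - 2503) + 1765 = (-3072 - 2503) + 1765 = -5575 + 1765 = -3810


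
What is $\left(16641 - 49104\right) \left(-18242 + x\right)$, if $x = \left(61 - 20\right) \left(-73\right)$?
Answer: $689351805$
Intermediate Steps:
$x = -2993$ ($x = 41 \left(-73\right) = -2993$)
$\left(16641 - 49104\right) \left(-18242 + x\right) = \left(16641 - 49104\right) \left(-18242 - 2993\right) = \left(-32463\right) \left(-21235\right) = 689351805$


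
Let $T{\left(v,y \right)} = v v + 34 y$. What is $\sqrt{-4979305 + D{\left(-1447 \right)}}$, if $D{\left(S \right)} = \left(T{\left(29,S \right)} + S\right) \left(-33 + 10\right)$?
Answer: $i \sqrt{3833813} \approx 1958.0 i$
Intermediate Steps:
$T{\left(v,y \right)} = v^{2} + 34 y$
$D{\left(S \right)} = -19343 - 805 S$ ($D{\left(S \right)} = \left(\left(29^{2} + 34 S\right) + S\right) \left(-33 + 10\right) = \left(\left(841 + 34 S\right) + S\right) \left(-23\right) = \left(841 + 35 S\right) \left(-23\right) = -19343 - 805 S$)
$\sqrt{-4979305 + D{\left(-1447 \right)}} = \sqrt{-4979305 - -1145492} = \sqrt{-4979305 + \left(-19343 + 1164835\right)} = \sqrt{-4979305 + 1145492} = \sqrt{-3833813} = i \sqrt{3833813}$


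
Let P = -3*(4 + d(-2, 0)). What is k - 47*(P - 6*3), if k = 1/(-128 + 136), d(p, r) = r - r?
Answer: 11281/8 ≈ 1410.1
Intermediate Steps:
d(p, r) = 0
P = -12 (P = -3*(4 + 0) = -3*4 = -12)
k = ⅛ (k = 1/8 = ⅛ ≈ 0.12500)
k - 47*(P - 6*3) = ⅛ - 47*(-12 - 6*3) = ⅛ - 47*(-12 - 18) = ⅛ - 47*(-30) = ⅛ + 1410 = 11281/8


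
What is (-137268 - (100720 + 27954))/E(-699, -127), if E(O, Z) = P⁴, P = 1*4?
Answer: -132971/128 ≈ -1038.8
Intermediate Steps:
P = 4
E(O, Z) = 256 (E(O, Z) = 4⁴ = 256)
(-137268 - (100720 + 27954))/E(-699, -127) = (-137268 - (100720 + 27954))/256 = (-137268 - 1*128674)*(1/256) = (-137268 - 128674)*(1/256) = -265942*1/256 = -132971/128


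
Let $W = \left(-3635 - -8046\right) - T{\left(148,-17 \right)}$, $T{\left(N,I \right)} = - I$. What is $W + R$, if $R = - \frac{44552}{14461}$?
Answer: $\frac{63497082}{14461} \approx 4390.9$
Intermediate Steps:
$R = - \frac{44552}{14461}$ ($R = \left(-44552\right) \frac{1}{14461} = - \frac{44552}{14461} \approx -3.0808$)
$W = 4394$ ($W = \left(-3635 - -8046\right) - \left(-1\right) \left(-17\right) = \left(-3635 + 8046\right) - 17 = 4411 - 17 = 4394$)
$W + R = 4394 - \frac{44552}{14461} = \frac{63497082}{14461}$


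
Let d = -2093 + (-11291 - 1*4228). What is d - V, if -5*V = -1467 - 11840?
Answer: -101367/5 ≈ -20273.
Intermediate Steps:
V = 13307/5 (V = -(-1467 - 11840)/5 = -⅕*(-13307) = 13307/5 ≈ 2661.4)
d = -17612 (d = -2093 + (-11291 - 4228) = -2093 - 15519 = -17612)
d - V = -17612 - 1*13307/5 = -17612 - 13307/5 = -101367/5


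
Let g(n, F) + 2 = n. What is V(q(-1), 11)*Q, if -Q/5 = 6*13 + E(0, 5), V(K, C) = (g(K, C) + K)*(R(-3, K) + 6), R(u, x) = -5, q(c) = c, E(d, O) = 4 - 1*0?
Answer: 1640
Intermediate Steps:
g(n, F) = -2 + n
E(d, O) = 4 (E(d, O) = 4 + 0 = 4)
V(K, C) = -2 + 2*K (V(K, C) = ((-2 + K) + K)*(-5 + 6) = (-2 + 2*K)*1 = -2 + 2*K)
Q = -410 (Q = -5*(6*13 + 4) = -5*(78 + 4) = -5*82 = -410)
V(q(-1), 11)*Q = (-2 + 2*(-1))*(-410) = (-2 - 2)*(-410) = -4*(-410) = 1640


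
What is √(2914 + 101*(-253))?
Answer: I*√22639 ≈ 150.46*I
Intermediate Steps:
√(2914 + 101*(-253)) = √(2914 - 25553) = √(-22639) = I*√22639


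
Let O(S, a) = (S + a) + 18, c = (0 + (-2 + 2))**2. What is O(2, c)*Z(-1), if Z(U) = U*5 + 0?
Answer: -100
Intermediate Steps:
c = 0 (c = (0 + 0)**2 = 0**2 = 0)
O(S, a) = 18 + S + a
Z(U) = 5*U (Z(U) = 5*U + 0 = 5*U)
O(2, c)*Z(-1) = (18 + 2 + 0)*(5*(-1)) = 20*(-5) = -100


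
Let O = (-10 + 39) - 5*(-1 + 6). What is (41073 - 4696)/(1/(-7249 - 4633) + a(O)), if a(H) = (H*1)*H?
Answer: 432231514/190111 ≈ 2273.6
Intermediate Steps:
O = 4 (O = 29 - 5*5 = 29 - 25 = 4)
a(H) = H² (a(H) = H*H = H²)
(41073 - 4696)/(1/(-7249 - 4633) + a(O)) = (41073 - 4696)/(1/(-7249 - 4633) + 4²) = 36377/(1/(-11882) + 16) = 36377/(-1/11882 + 16) = 36377/(190111/11882) = 36377*(11882/190111) = 432231514/190111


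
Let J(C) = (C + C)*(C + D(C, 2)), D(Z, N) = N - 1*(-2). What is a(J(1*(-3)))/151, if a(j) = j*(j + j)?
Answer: 72/151 ≈ 0.47682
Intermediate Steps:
D(Z, N) = 2 + N (D(Z, N) = N + 2 = 2 + N)
J(C) = 2*C*(4 + C) (J(C) = (C + C)*(C + (2 + 2)) = (2*C)*(C + 4) = (2*C)*(4 + C) = 2*C*(4 + C))
a(j) = 2*j**2 (a(j) = j*(2*j) = 2*j**2)
a(J(1*(-3)))/151 = (2*(2*(1*(-3))*(4 + 1*(-3)))**2)/151 = (2*(2*(-3)*(4 - 3))**2)*(1/151) = (2*(2*(-3)*1)**2)*(1/151) = (2*(-6)**2)*(1/151) = (2*36)*(1/151) = 72*(1/151) = 72/151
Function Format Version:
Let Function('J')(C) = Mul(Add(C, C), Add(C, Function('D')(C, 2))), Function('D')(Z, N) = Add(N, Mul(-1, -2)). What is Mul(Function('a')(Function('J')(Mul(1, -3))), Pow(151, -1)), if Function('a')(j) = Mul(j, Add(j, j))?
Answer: Rational(72, 151) ≈ 0.47682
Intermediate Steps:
Function('D')(Z, N) = Add(2, N) (Function('D')(Z, N) = Add(N, 2) = Add(2, N))
Function('J')(C) = Mul(2, C, Add(4, C)) (Function('J')(C) = Mul(Add(C, C), Add(C, Add(2, 2))) = Mul(Mul(2, C), Add(C, 4)) = Mul(Mul(2, C), Add(4, C)) = Mul(2, C, Add(4, C)))
Function('a')(j) = Mul(2, Pow(j, 2)) (Function('a')(j) = Mul(j, Mul(2, j)) = Mul(2, Pow(j, 2)))
Mul(Function('a')(Function('J')(Mul(1, -3))), Pow(151, -1)) = Mul(Mul(2, Pow(Mul(2, Mul(1, -3), Add(4, Mul(1, -3))), 2)), Pow(151, -1)) = Mul(Mul(2, Pow(Mul(2, -3, Add(4, -3)), 2)), Rational(1, 151)) = Mul(Mul(2, Pow(Mul(2, -3, 1), 2)), Rational(1, 151)) = Mul(Mul(2, Pow(-6, 2)), Rational(1, 151)) = Mul(Mul(2, 36), Rational(1, 151)) = Mul(72, Rational(1, 151)) = Rational(72, 151)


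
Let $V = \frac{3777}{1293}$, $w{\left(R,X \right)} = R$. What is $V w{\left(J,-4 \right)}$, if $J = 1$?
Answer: $\frac{1259}{431} \approx 2.9211$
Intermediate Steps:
$V = \frac{1259}{431}$ ($V = 3777 \cdot \frac{1}{1293} = \frac{1259}{431} \approx 2.9211$)
$V w{\left(J,-4 \right)} = \frac{1259}{431} \cdot 1 = \frac{1259}{431}$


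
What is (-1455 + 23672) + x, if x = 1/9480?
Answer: 210617161/9480 ≈ 22217.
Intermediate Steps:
x = 1/9480 ≈ 0.00010549
(-1455 + 23672) + x = (-1455 + 23672) + 1/9480 = 22217 + 1/9480 = 210617161/9480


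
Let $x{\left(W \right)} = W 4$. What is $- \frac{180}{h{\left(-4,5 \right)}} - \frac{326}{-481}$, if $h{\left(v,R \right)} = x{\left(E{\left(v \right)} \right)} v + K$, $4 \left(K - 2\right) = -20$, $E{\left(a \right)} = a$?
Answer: $- \frac{66694}{29341} \approx -2.2731$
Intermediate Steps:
$x{\left(W \right)} = 4 W$
$K = -3$ ($K = 2 + \frac{1}{4} \left(-20\right) = 2 - 5 = -3$)
$h{\left(v,R \right)} = -3 + 4 v^{2}$ ($h{\left(v,R \right)} = 4 v v - 3 = 4 v^{2} - 3 = -3 + 4 v^{2}$)
$- \frac{180}{h{\left(-4,5 \right)}} - \frac{326}{-481} = - \frac{180}{-3 + 4 \left(-4\right)^{2}} - \frac{326}{-481} = - \frac{180}{-3 + 4 \cdot 16} - - \frac{326}{481} = - \frac{180}{-3 + 64} + \frac{326}{481} = - \frac{180}{61} + \frac{326}{481} = - \frac{66694}{29341}$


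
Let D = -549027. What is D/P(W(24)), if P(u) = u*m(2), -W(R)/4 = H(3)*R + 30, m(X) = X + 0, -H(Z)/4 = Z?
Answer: -183009/688 ≈ -266.00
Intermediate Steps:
H(Z) = -4*Z
m(X) = X
W(R) = -120 + 48*R (W(R) = -4*((-4*3)*R + 30) = -4*(-12*R + 30) = -4*(30 - 12*R) = -120 + 48*R)
P(u) = 2*u (P(u) = u*2 = 2*u)
D/P(W(24)) = -549027*1/(2*(-120 + 48*24)) = -549027*1/(2*(-120 + 1152)) = -549027/(2*1032) = -549027/2064 = -549027*1/2064 = -183009/688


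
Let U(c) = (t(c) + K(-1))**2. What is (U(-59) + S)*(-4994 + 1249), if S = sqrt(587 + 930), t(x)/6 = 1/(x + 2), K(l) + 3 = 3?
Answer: -14980/361 - 3745*sqrt(1517) ≈ -1.4590e+5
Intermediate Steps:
K(l) = 0 (K(l) = -3 + 3 = 0)
t(x) = 6/(2 + x) (t(x) = 6/(x + 2) = 6/(2 + x))
U(c) = 36/(2 + c)**2 (U(c) = (6/(2 + c) + 0)**2 = (6/(2 + c))**2 = 36/(2 + c)**2)
S = sqrt(1517) ≈ 38.949
(U(-59) + S)*(-4994 + 1249) = (36/(2 - 59)**2 + sqrt(1517))*(-4994 + 1249) = (36/(-57)**2 + sqrt(1517))*(-3745) = (36*(1/3249) + sqrt(1517))*(-3745) = (4/361 + sqrt(1517))*(-3745) = -14980/361 - 3745*sqrt(1517)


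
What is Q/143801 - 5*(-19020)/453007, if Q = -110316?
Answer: -36298445112/65142859607 ≈ -0.55721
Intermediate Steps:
Q/143801 - 5*(-19020)/453007 = -110316/143801 - 5*(-19020)/453007 = -110316*1/143801 + 95100*(1/453007) = -110316/143801 + 95100/453007 = -36298445112/65142859607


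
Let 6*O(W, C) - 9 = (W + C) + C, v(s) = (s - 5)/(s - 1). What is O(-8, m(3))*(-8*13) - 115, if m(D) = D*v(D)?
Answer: -85/3 ≈ -28.333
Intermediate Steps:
v(s) = (-5 + s)/(-1 + s)
m(D) = D*(-5 + D)/(-1 + D) (m(D) = D*((-5 + D)/(-1 + D)) = D*(-5 + D)/(-1 + D))
O(W, C) = 3/2 + C/3 + W/6 (O(W, C) = 3/2 + ((W + C) + C)/6 = 3/2 + ((C + W) + C)/6 = 3/2 + (W + 2*C)/6 = 3/2 + (C/3 + W/6) = 3/2 + C/3 + W/6)
O(-8, m(3))*(-8*13) - 115 = (3/2 + (3*(-5 + 3)/(-1 + 3))/3 + (1/6)*(-8))*(-8*13) - 115 = (3/2 + (3*(-2)/2)/3 - 4/3)*(-104) - 115 = (3/2 + (3*(1/2)*(-2))/3 - 4/3)*(-104) - 115 = (3/2 + (1/3)*(-3) - 4/3)*(-104) - 115 = (3/2 - 1 - 4/3)*(-104) - 115 = -5/6*(-104) - 115 = 260/3 - 115 = -85/3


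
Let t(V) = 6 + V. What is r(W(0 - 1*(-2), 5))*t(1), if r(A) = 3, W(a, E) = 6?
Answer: 21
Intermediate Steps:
r(W(0 - 1*(-2), 5))*t(1) = 3*(6 + 1) = 3*7 = 21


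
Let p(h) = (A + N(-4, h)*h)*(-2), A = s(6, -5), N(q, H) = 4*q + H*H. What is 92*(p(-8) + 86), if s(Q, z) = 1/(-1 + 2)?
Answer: 78384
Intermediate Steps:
N(q, H) = H² + 4*q (N(q, H) = 4*q + H² = H² + 4*q)
s(Q, z) = 1 (s(Q, z) = 1/1 = 1)
A = 1
p(h) = -2 - 2*h*(-16 + h²) (p(h) = (1 + (h² + 4*(-4))*h)*(-2) = (1 + (h² - 16)*h)*(-2) = (1 + (-16 + h²)*h)*(-2) = (1 + h*(-16 + h²))*(-2) = -2 - 2*h*(-16 + h²))
92*(p(-8) + 86) = 92*((-2 - 2*(-8)³ + 32*(-8)) + 86) = 92*((-2 - 2*(-512) - 256) + 86) = 92*((-2 + 1024 - 256) + 86) = 92*(766 + 86) = 92*852 = 78384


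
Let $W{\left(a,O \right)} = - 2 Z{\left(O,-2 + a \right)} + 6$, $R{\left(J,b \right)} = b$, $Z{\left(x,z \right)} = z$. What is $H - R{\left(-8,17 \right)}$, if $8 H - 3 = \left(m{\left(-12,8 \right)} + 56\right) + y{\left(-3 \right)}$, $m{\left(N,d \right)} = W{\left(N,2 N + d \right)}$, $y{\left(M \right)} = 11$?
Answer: $-4$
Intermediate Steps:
$W{\left(a,O \right)} = 10 - 2 a$ ($W{\left(a,O \right)} = - 2 \left(-2 + a\right) + 6 = \left(4 - 2 a\right) + 6 = 10 - 2 a$)
$m{\left(N,d \right)} = 10 - 2 N$
$H = 13$ ($H = \frac{3}{8} + \frac{\left(\left(10 - -24\right) + 56\right) + 11}{8} = \frac{3}{8} + \frac{\left(\left(10 + 24\right) + 56\right) + 11}{8} = \frac{3}{8} + \frac{\left(34 + 56\right) + 11}{8} = \frac{3}{8} + \frac{90 + 11}{8} = \frac{3}{8} + \frac{1}{8} \cdot 101 = \frac{3}{8} + \frac{101}{8} = 13$)
$H - R{\left(-8,17 \right)} = 13 - 17 = -4$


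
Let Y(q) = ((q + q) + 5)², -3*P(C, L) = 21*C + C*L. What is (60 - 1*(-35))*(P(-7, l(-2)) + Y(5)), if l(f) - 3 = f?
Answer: 78755/3 ≈ 26252.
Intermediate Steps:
l(f) = 3 + f
P(C, L) = -7*C - C*L/3 (P(C, L) = -(21*C + C*L)/3 = -7*C - C*L/3)
Y(q) = (5 + 2*q)² (Y(q) = (2*q + 5)² = (5 + 2*q)²)
(60 - 1*(-35))*(P(-7, l(-2)) + Y(5)) = (60 - 1*(-35))*(-⅓*(-7)*(21 + (3 - 2)) + (5 + 2*5)²) = (60 + 35)*(-⅓*(-7)*(21 + 1) + (5 + 10)²) = 95*(-⅓*(-7)*22 + 15²) = 95*(154/3 + 225) = 95*(829/3) = 78755/3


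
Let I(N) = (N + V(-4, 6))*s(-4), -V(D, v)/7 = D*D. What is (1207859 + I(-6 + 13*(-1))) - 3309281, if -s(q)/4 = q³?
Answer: -2134958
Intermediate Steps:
s(q) = -4*q³
V(D, v) = -7*D² (V(D, v) = -7*D*D = -7*D²)
I(N) = -28672 + 256*N (I(N) = (N - 7*(-4)²)*(-4*(-4)³) = (N - 7*16)*(-4*(-64)) = (N - 112)*256 = (-112 + N)*256 = -28672 + 256*N)
(1207859 + I(-6 + 13*(-1))) - 3309281 = (1207859 + (-28672 + 256*(-6 + 13*(-1)))) - 3309281 = (1207859 + (-28672 + 256*(-6 - 13))) - 3309281 = (1207859 + (-28672 + 256*(-19))) - 3309281 = (1207859 + (-28672 - 4864)) - 3309281 = (1207859 - 33536) - 3309281 = 1174323 - 3309281 = -2134958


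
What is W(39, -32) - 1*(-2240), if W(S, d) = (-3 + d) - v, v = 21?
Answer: 2184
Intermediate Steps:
W(S, d) = -24 + d (W(S, d) = (-3 + d) - 1*21 = (-3 + d) - 21 = -24 + d)
W(39, -32) - 1*(-2240) = (-24 - 32) - 1*(-2240) = -56 + 2240 = 2184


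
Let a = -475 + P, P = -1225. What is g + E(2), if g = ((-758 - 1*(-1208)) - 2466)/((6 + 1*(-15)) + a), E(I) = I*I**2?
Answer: 15688/1709 ≈ 9.1796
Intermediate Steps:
E(I) = I**3
a = -1700 (a = -475 - 1225 = -1700)
g = 2016/1709 (g = ((-758 - 1*(-1208)) - 2466)/((6 + 1*(-15)) - 1700) = ((-758 + 1208) - 2466)/((6 - 15) - 1700) = (450 - 2466)/(-9 - 1700) = -2016/(-1709) = -2016*(-1/1709) = 2016/1709 ≈ 1.1796)
g + E(2) = 2016/1709 + 2**3 = 2016/1709 + 8 = 15688/1709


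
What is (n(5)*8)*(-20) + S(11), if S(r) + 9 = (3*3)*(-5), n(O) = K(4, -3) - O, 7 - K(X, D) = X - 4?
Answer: -374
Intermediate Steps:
K(X, D) = 11 - X (K(X, D) = 7 - (X - 4) = 7 - (-4 + X) = 7 + (4 - X) = 11 - X)
n(O) = 7 - O (n(O) = (11 - 1*4) - O = (11 - 4) - O = 7 - O)
S(r) = -54 (S(r) = -9 + (3*3)*(-5) = -9 + 9*(-5) = -9 - 45 = -54)
(n(5)*8)*(-20) + S(11) = ((7 - 1*5)*8)*(-20) - 54 = ((7 - 5)*8)*(-20) - 54 = (2*8)*(-20) - 54 = 16*(-20) - 54 = -320 - 54 = -374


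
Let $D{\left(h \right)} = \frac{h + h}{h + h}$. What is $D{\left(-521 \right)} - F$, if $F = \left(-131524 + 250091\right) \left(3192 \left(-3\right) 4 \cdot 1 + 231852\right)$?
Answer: $-22948405715$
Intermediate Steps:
$F = 22948405716$ ($F = 118567 \left(3192 \left(\left(-12\right) 1\right) + 231852\right) = 118567 \left(3192 \left(-12\right) + 231852\right) = 118567 \left(-38304 + 231852\right) = 118567 \cdot 193548 = 22948405716$)
$D{\left(h \right)} = 1$ ($D{\left(h \right)} = \frac{2 h}{2 h} = 2 h \frac{1}{2 h} = 1$)
$D{\left(-521 \right)} - F = 1 - 22948405716 = -22948405715$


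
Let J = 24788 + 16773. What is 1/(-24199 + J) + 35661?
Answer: 619146283/17362 ≈ 35661.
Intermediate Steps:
J = 41561
1/(-24199 + J) + 35661 = 1/(-24199 + 41561) + 35661 = 1/17362 + 35661 = 619146283/17362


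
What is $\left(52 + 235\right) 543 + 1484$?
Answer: $157325$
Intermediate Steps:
$\left(52 + 235\right) 543 + 1484 = 287 \cdot 543 + 1484 = 155841 + 1484 = 157325$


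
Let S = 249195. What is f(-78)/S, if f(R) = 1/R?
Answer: -1/19437210 ≈ -5.1448e-8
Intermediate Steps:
f(-78)/S = 1/(-78*249195) = -1/78*1/249195 = -1/19437210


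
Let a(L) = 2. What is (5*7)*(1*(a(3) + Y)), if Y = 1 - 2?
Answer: 35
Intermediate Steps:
Y = -1
(5*7)*(1*(a(3) + Y)) = (5*7)*(1*(2 - 1)) = 35*(1*1) = 35*1 = 35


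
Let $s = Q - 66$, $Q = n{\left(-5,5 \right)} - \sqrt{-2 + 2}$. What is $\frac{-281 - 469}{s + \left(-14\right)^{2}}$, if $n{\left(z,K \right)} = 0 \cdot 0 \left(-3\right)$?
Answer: $- \frac{75}{13} \approx -5.7692$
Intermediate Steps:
$n{\left(z,K \right)} = 0$ ($n{\left(z,K \right)} = 0 \left(-3\right) = 0$)
$Q = 0$ ($Q = 0 - \sqrt{-2 + 2} = 0 - \sqrt{0} = 0 - 0 = 0 + 0 = 0$)
$s = -66$ ($s = 0 - 66 = -66$)
$\frac{-281 - 469}{s + \left(-14\right)^{2}} = \frac{-281 - 469}{-66 + \left(-14\right)^{2}} = - \frac{750}{-66 + 196} = - \frac{750}{130} = \left(-750\right) \frac{1}{130} = - \frac{75}{13}$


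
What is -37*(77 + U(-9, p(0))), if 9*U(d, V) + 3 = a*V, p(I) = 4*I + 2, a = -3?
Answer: -2812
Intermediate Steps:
p(I) = 2 + 4*I
U(d, V) = -⅓ - V/3 (U(d, V) = -⅓ + (-3*V)/9 = -⅓ - V/3)
-37*(77 + U(-9, p(0))) = -37*(77 + (-⅓ - (2 + 4*0)/3)) = -37*(77 + (-⅓ - (2 + 0)/3)) = -37*(77 + (-⅓ - ⅓*2)) = -37*(77 + (-⅓ - ⅔)) = -37*(77 - 1) = -37*76 = -2812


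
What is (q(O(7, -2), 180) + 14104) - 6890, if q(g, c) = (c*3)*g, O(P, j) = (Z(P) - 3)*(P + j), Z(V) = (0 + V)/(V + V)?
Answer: 464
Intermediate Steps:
Z(V) = ½ (Z(V) = V/((2*V)) = V*(1/(2*V)) = ½)
O(P, j) = -5*P/2 - 5*j/2 (O(P, j) = (½ - 3)*(P + j) = -5*(P + j)/2 = -5*P/2 - 5*j/2)
q(g, c) = 3*c*g (q(g, c) = (3*c)*g = 3*c*g)
(q(O(7, -2), 180) + 14104) - 6890 = (3*180*(-5/2*7 - 5/2*(-2)) + 14104) - 6890 = (3*180*(-35/2 + 5) + 14104) - 6890 = (3*180*(-25/2) + 14104) - 6890 = (-6750 + 14104) - 6890 = 7354 - 6890 = 464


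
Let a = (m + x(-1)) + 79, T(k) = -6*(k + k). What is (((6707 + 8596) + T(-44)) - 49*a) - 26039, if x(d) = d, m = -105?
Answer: -8885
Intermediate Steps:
T(k) = -12*k
a = -27 (a = (-105 - 1) + 79 = -106 + 79 = -27)
(((6707 + 8596) + T(-44)) - 49*a) - 26039 = (((6707 + 8596) - 12*(-44)) - 49*(-27)) - 26039 = ((15303 + 528) + 1323) - 26039 = (15831 + 1323) - 26039 = 17154 - 26039 = -8885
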